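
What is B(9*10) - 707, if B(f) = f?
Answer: -617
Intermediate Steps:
B(9*10) - 707 = 9*10 - 707 = 90 - 707 = -617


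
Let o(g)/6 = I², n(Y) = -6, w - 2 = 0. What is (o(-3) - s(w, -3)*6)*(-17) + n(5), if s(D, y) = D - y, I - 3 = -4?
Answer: 402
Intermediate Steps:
I = -1 (I = 3 - 4 = -1)
w = 2 (w = 2 + 0 = 2)
o(g) = 6 (o(g) = 6*(-1)² = 6*1 = 6)
(o(-3) - s(w, -3)*6)*(-17) + n(5) = (6 - (2 - 1*(-3))*6)*(-17) - 6 = (6 - (2 + 3)*6)*(-17) - 6 = (6 - 5*6)*(-17) - 6 = (6 - 1*30)*(-17) - 6 = (6 - 30)*(-17) - 6 = -24*(-17) - 6 = 408 - 6 = 402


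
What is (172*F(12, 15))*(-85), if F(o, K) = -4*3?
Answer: 175440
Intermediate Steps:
F(o, K) = -12
(172*F(12, 15))*(-85) = (172*(-12))*(-85) = -2064*(-85) = 175440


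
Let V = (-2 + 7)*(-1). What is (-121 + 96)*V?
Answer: 125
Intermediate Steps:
V = -5 (V = 5*(-1) = -5)
(-121 + 96)*V = (-121 + 96)*(-5) = -25*(-5) = 125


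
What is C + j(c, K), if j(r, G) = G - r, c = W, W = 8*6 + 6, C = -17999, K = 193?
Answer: -17860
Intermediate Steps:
W = 54 (W = 48 + 6 = 54)
c = 54
C + j(c, K) = -17999 + (193 - 1*54) = -17999 + (193 - 54) = -17999 + 139 = -17860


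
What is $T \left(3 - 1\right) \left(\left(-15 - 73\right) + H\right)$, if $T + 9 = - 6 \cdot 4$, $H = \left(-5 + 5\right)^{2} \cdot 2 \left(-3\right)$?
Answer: $5808$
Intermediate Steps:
$H = 0$ ($H = 0^{2} \cdot 2 \left(-3\right) = 0 \cdot 2 \left(-3\right) = 0 \left(-3\right) = 0$)
$T = -33$ ($T = -9 - 6 \cdot 4 = -9 - 24 = -33$)
$T \left(3 - 1\right) \left(\left(-15 - 73\right) + H\right) = - 33 \left(3 - 1\right) \left(\left(-15 - 73\right) + 0\right) = \left(-33\right) 2 \left(-88 + 0\right) = \left(-66\right) \left(-88\right) = 5808$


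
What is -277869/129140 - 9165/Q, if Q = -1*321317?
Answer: -88100465373/41494877380 ≈ -2.1232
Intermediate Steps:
Q = -321317
-277869/129140 - 9165/Q = -277869/129140 - 9165/(-321317) = -277869*1/129140 - 9165*(-1/321317) = -277869/129140 + 9165/321317 = -88100465373/41494877380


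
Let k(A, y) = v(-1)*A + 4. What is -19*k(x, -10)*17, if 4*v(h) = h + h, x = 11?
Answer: 969/2 ≈ 484.50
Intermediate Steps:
v(h) = h/2 (v(h) = (h + h)/4 = (2*h)/4 = h/2)
k(A, y) = 4 - A/2 (k(A, y) = ((½)*(-1))*A + 4 = -A/2 + 4 = 4 - A/2)
-19*k(x, -10)*17 = -19*(4 - ½*11)*17 = -19*(4 - 11/2)*17 = -19*(-3/2)*17 = (57/2)*17 = 969/2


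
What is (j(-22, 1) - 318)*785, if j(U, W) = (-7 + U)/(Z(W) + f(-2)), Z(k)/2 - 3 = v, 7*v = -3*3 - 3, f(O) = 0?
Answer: -4652695/18 ≈ -2.5848e+5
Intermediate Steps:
v = -12/7 (v = (-3*3 - 3)/7 = (-9 - 3)/7 = (⅐)*(-12) = -12/7 ≈ -1.7143)
Z(k) = 18/7 (Z(k) = 6 + 2*(-12/7) = 6 - 24/7 = 18/7)
j(U, W) = -49/18 + 7*U/18 (j(U, W) = (-7 + U)/(18/7 + 0) = (-7 + U)/(18/7) = (-7 + U)*(7/18) = -49/18 + 7*U/18)
(j(-22, 1) - 318)*785 = ((-49/18 + (7/18)*(-22)) - 318)*785 = ((-49/18 - 77/9) - 318)*785 = (-203/18 - 318)*785 = -5927/18*785 = -4652695/18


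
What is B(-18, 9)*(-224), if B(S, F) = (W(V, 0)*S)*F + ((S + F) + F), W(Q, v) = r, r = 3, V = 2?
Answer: 108864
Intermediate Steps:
W(Q, v) = 3
B(S, F) = S + 2*F + 3*F*S (B(S, F) = (3*S)*F + ((S + F) + F) = 3*F*S + ((F + S) + F) = 3*F*S + (S + 2*F) = S + 2*F + 3*F*S)
B(-18, 9)*(-224) = (-18 + 2*9 + 3*9*(-18))*(-224) = (-18 + 18 - 486)*(-224) = -486*(-224) = 108864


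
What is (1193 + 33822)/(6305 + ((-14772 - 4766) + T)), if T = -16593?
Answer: -35015/29826 ≈ -1.1740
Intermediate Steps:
(1193 + 33822)/(6305 + ((-14772 - 4766) + T)) = (1193 + 33822)/(6305 + ((-14772 - 4766) - 16593)) = 35015/(6305 + (-19538 - 16593)) = 35015/(6305 - 36131) = 35015/(-29826) = 35015*(-1/29826) = -35015/29826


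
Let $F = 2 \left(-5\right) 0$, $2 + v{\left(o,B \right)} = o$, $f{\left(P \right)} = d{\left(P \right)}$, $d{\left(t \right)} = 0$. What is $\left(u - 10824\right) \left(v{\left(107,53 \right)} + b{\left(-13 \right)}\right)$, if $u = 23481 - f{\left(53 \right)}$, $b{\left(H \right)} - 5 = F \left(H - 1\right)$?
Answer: $1392270$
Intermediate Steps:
$f{\left(P \right)} = 0$
$v{\left(o,B \right)} = -2 + o$
$F = 0$ ($F = \left(-10\right) 0 = 0$)
$b{\left(H \right)} = 5$ ($b{\left(H \right)} = 5 + 0 \left(H - 1\right) = 5 + 0 \left(-1 + H\right) = 5 + 0 = 5$)
$u = 23481$ ($u = 23481 - 0 = 23481 + 0 = 23481$)
$\left(u - 10824\right) \left(v{\left(107,53 \right)} + b{\left(-13 \right)}\right) = \left(23481 - 10824\right) \left(\left(-2 + 107\right) + 5\right) = 12657 \left(105 + 5\right) = 12657 \cdot 110 = 1392270$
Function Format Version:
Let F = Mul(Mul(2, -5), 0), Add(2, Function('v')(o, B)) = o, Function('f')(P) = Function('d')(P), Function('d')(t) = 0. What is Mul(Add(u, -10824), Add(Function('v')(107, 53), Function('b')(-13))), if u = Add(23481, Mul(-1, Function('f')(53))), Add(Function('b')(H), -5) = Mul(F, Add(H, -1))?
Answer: 1392270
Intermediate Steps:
Function('f')(P) = 0
Function('v')(o, B) = Add(-2, o)
F = 0 (F = Mul(-10, 0) = 0)
Function('b')(H) = 5 (Function('b')(H) = Add(5, Mul(0, Add(H, -1))) = Add(5, Mul(0, Add(-1, H))) = Add(5, 0) = 5)
u = 23481 (u = Add(23481, Mul(-1, 0)) = Add(23481, 0) = 23481)
Mul(Add(u, -10824), Add(Function('v')(107, 53), Function('b')(-13))) = Mul(Add(23481, -10824), Add(Add(-2, 107), 5)) = Mul(12657, Add(105, 5)) = Mul(12657, 110) = 1392270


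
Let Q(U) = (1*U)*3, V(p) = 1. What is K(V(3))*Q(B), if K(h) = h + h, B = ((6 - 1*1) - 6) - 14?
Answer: -90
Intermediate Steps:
B = -15 (B = ((6 - 1) - 6) - 14 = (5 - 6) - 14 = -1 - 14 = -15)
K(h) = 2*h
Q(U) = 3*U (Q(U) = U*3 = 3*U)
K(V(3))*Q(B) = (2*1)*(3*(-15)) = 2*(-45) = -90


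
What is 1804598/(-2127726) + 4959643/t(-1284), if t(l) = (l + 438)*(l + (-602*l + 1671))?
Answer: -1539051725017/1798556149170 ≈ -0.85571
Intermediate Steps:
t(l) = (438 + l)*(1671 - 601*l) (t(l) = (438 + l)*(l + (1671 - 602*l)) = (438 + l)*(1671 - 601*l))
1804598/(-2127726) + 4959643/t(-1284) = 1804598/(-2127726) + 4959643/(731898 - 261567*(-1284) - 601*(-1284)²) = 1804598*(-1/2127726) + 4959643/(731898 + 335852028 - 601*1648656) = -902299/1063863 + 4959643/(731898 + 335852028 - 990842256) = -902299/1063863 + 4959643/(-654258330) = -902299/1063863 + 4959643*(-1/654258330) = -902299/1063863 - 4959643/654258330 = -1539051725017/1798556149170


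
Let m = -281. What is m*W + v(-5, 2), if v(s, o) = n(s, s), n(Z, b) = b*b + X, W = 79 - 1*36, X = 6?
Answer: -12052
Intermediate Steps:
W = 43 (W = 79 - 36 = 43)
n(Z, b) = 6 + b**2 (n(Z, b) = b*b + 6 = b**2 + 6 = 6 + b**2)
v(s, o) = 6 + s**2
m*W + v(-5, 2) = -281*43 + (6 + (-5)**2) = -12083 + (6 + 25) = -12083 + 31 = -12052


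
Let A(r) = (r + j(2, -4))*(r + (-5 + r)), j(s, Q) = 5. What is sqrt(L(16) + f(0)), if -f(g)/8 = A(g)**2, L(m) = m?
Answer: 2*I*sqrt(1246) ≈ 70.597*I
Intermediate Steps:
A(r) = (-5 + 2*r)*(5 + r) (A(r) = (r + 5)*(r + (-5 + r)) = (5 + r)*(-5 + 2*r) = (-5 + 2*r)*(5 + r))
f(g) = -8*(-25 + 2*g**2 + 5*g)**2
sqrt(L(16) + f(0)) = sqrt(16 - 8*(-25 + 2*0**2 + 5*0)**2) = sqrt(16 - 8*(-25 + 2*0 + 0)**2) = sqrt(16 - 8*(-25 + 0 + 0)**2) = sqrt(16 - 8*(-25)**2) = sqrt(16 - 8*625) = sqrt(16 - 5000) = sqrt(-4984) = 2*I*sqrt(1246)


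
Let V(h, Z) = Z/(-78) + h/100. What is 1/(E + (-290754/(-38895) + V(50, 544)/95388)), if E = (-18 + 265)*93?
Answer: 96463022760/2216573184778987 ≈ 4.3519e-5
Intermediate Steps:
V(h, Z) = -Z/78 + h/100 (V(h, Z) = Z*(-1/78) + h*(1/100) = -Z/78 + h/100)
E = 22971 (E = 247*93 = 22971)
1/(E + (-290754/(-38895) + V(50, 544)/95388)) = 1/(22971 + (-290754/(-38895) + (-1/78*544 + (1/100)*50)/95388)) = 1/(22971 + (-290754*(-1/38895) + (-272/39 + ½)*(1/95388))) = 1/(22971 + (96918/12965 - 505/78*1/95388)) = 1/(22971 + (96918/12965 - 505/7440264)) = 1/(22971 + 721088959027/96463022760) = 1/(2216573184778987/96463022760) = 96463022760/2216573184778987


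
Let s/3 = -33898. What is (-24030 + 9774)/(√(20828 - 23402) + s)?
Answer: 80541648/574537345 + 2376*I*√286/574537345 ≈ 0.14019 + 6.9938e-5*I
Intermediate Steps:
s = -101694 (s = 3*(-33898) = -101694)
(-24030 + 9774)/(√(20828 - 23402) + s) = (-24030 + 9774)/(√(20828 - 23402) - 101694) = -14256/(√(-2574) - 101694) = -14256/(3*I*√286 - 101694) = -14256/(-101694 + 3*I*√286)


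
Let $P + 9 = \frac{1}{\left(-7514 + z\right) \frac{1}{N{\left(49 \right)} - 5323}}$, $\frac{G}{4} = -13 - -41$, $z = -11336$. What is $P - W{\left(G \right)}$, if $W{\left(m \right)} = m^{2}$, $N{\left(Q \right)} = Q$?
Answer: $- \frac{118309388}{9425} \approx -12553.0$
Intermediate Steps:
$G = 112$ ($G = 4 \left(-13 - -41\right) = 4 \left(-13 + 41\right) = 4 \cdot 28 = 112$)
$P = - \frac{82188}{9425}$ ($P = -9 + \frac{1}{\left(-7514 - 11336\right) \frac{1}{49 - 5323}} = -9 + \frac{1}{\left(-18850\right) \frac{1}{-5274}} = -9 + \frac{1}{\left(-18850\right) \left(- \frac{1}{5274}\right)} = -9 + \frac{1}{\frac{9425}{2637}} = -9 + \frac{2637}{9425} = - \frac{82188}{9425} \approx -8.7202$)
$P - W{\left(G \right)} = - \frac{82188}{9425} - 112^{2} = - \frac{82188}{9425} - 12544 = - \frac{118309388}{9425}$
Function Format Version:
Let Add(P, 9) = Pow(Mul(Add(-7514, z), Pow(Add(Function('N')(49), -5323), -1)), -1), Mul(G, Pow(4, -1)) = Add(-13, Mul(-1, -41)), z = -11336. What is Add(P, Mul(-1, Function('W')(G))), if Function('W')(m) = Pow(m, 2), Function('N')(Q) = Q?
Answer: Rational(-118309388, 9425) ≈ -12553.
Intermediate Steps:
G = 112 (G = Mul(4, Add(-13, Mul(-1, -41))) = Mul(4, Add(-13, 41)) = Mul(4, 28) = 112)
P = Rational(-82188, 9425) (P = Add(-9, Pow(Mul(Add(-7514, -11336), Pow(Add(49, -5323), -1)), -1)) = Add(-9, Pow(Mul(-18850, Pow(-5274, -1)), -1)) = Add(-9, Pow(Mul(-18850, Rational(-1, 5274)), -1)) = Add(-9, Pow(Rational(9425, 2637), -1)) = Add(-9, Rational(2637, 9425)) = Rational(-82188, 9425) ≈ -8.7202)
Add(P, Mul(-1, Function('W')(G))) = Add(Rational(-82188, 9425), Mul(-1, Pow(112, 2))) = Add(Rational(-82188, 9425), Mul(-1, 12544)) = Add(Rational(-82188, 9425), -12544) = Rational(-118309388, 9425)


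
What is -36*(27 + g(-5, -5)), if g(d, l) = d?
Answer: -792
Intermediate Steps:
-36*(27 + g(-5, -5)) = -36*(27 - 5) = -36*22 = -792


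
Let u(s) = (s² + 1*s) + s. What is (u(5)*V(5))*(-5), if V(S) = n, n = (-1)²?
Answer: -175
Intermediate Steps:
n = 1
V(S) = 1
u(s) = s² + 2*s (u(s) = (s² + s) + s = (s + s²) + s = s² + 2*s)
(u(5)*V(5))*(-5) = ((5*(2 + 5))*1)*(-5) = ((5*7)*1)*(-5) = (35*1)*(-5) = 35*(-5) = -175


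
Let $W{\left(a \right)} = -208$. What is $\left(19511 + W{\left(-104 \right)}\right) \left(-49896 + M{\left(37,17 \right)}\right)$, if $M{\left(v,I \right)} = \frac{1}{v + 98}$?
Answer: $- \frac{130024216577}{135} \approx -9.6314 \cdot 10^{8}$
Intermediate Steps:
$M{\left(v,I \right)} = \frac{1}{98 + v}$
$\left(19511 + W{\left(-104 \right)}\right) \left(-49896 + M{\left(37,17 \right)}\right) = \left(19511 - 208\right) \left(-49896 + \frac{1}{98 + 37}\right) = 19303 \left(-49896 + \frac{1}{135}\right) = 19303 \left(- \frac{6735959}{135}\right) = - \frac{130024216577}{135}$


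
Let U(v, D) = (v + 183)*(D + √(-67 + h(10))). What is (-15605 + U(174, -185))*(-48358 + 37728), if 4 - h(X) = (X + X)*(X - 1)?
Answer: 867939500 - 34154190*I*√3 ≈ 8.6794e+8 - 5.9157e+7*I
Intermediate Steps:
h(X) = 4 - 2*X*(-1 + X) (h(X) = 4 - (X + X)*(X - 1) = 4 - 2*X*(-1 + X))
U(v, D) = (183 + v)*(D + 9*I*√3) (U(v, D) = (v + 183)*(D + √(-67 + (4 - 2*10² + 2*10))) = (183 + v)*(D + √(-67 + (4 - 2*100 + 20))) = (183 + v)*(D + √(-67 + (4 - 200 + 20))) = (183 + v)*(D + √(-67 - 176)) = (183 + v)*(D + √(-243)) = (183 + v)*(D + 9*I*√3))
(-15605 + U(174, -185))*(-48358 + 37728) = (-15605 + (183*(-185) - 185*174 + 1647*I*√3 + 9*I*174*√3))*(-48358 + 37728) = (-15605 + (-33855 - 32190 + 1647*I*√3 + 1566*I*√3))*(-10630) = (-15605 + (-66045 + 3213*I*√3))*(-10630) = (-81650 + 3213*I*√3)*(-10630) = 867939500 - 34154190*I*√3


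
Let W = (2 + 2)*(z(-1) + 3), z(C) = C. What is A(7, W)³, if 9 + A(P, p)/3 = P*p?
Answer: 2803221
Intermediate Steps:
W = 8 (W = (2 + 2)*(-1 + 3) = 4*2 = 8)
A(P, p) = -27 + 3*P*p (A(P, p) = -27 + 3*(P*p) = -27 + 3*P*p)
A(7, W)³ = (-27 + 3*7*8)³ = (-27 + 168)³ = 141³ = 2803221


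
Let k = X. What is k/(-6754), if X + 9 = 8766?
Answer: -8757/6754 ≈ -1.2966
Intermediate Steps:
X = 8757 (X = -9 + 8766 = 8757)
k = 8757
k/(-6754) = 8757/(-6754) = 8757*(-1/6754) = -8757/6754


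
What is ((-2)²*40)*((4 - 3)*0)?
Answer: 0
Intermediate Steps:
((-2)²*40)*((4 - 3)*0) = (4*40)*(1*0) = 160*0 = 0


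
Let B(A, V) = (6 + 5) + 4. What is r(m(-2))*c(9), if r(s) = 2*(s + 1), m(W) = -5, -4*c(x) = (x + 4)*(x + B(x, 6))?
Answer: 624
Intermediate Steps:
B(A, V) = 15 (B(A, V) = 11 + 4 = 15)
c(x) = -(4 + x)*(15 + x)/4 (c(x) = -(x + 4)*(x + 15)/4 = -(4 + x)*(15 + x)/4)
r(s) = 2 + 2*s (r(s) = 2*(1 + s) = 2 + 2*s)
r(m(-2))*c(9) = (2 + 2*(-5))*(-15 - 19/4*9 - ¼*9²) = (2 - 10)*(-15 - 171/4 - ¼*81) = -8*(-15 - 171/4 - 81/4) = -8*(-78) = 624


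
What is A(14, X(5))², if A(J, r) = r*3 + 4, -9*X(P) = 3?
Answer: 9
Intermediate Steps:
X(P) = -⅓ (X(P) = -⅑*3 = -⅓)
A(J, r) = 4 + 3*r (A(J, r) = 3*r + 4 = 4 + 3*r)
A(14, X(5))² = (4 + 3*(-⅓))² = (4 - 1)² = 3² = 9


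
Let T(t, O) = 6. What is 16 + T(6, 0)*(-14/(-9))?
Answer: 76/3 ≈ 25.333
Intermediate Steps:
16 + T(6, 0)*(-14/(-9)) = 16 + 6*(-14/(-9)) = 16 + 6*(-14*(-⅑)) = 16 + 6*(14/9) = 16 + 28/3 = 76/3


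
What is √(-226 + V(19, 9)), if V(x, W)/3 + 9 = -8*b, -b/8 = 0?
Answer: I*√253 ≈ 15.906*I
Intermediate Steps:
b = 0 (b = -8*0 = 0)
V(x, W) = -27 (V(x, W) = -27 + 3*(-8*0) = -27 + 3*0 = -27 + 0 = -27)
√(-226 + V(19, 9)) = √(-226 - 27) = √(-253) = I*√253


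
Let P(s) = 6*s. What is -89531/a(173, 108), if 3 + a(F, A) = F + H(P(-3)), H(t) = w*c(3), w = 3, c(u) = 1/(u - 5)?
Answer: -179062/337 ≈ -531.34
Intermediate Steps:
c(u) = 1/(-5 + u)
H(t) = -3/2 (H(t) = 3/(-5 + 3) = 3/(-2) = 3*(-1/2) = -3/2)
a(F, A) = -9/2 + F (a(F, A) = -3 + (F - 3/2) = -3 + (-3/2 + F) = -9/2 + F)
-89531/a(173, 108) = -89531/(-9/2 + 173) = -89531/337/2 = -89531*2/337 = -179062/337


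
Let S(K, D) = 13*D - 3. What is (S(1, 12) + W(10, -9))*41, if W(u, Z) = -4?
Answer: 6109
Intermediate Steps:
S(K, D) = -3 + 13*D
(S(1, 12) + W(10, -9))*41 = ((-3 + 13*12) - 4)*41 = ((-3 + 156) - 4)*41 = (153 - 4)*41 = 149*41 = 6109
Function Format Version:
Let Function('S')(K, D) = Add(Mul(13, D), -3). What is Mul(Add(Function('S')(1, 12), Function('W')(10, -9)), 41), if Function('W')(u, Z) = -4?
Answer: 6109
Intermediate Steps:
Function('S')(K, D) = Add(-3, Mul(13, D))
Mul(Add(Function('S')(1, 12), Function('W')(10, -9)), 41) = Mul(Add(Add(-3, Mul(13, 12)), -4), 41) = Mul(Add(Add(-3, 156), -4), 41) = Mul(Add(153, -4), 41) = Mul(149, 41) = 6109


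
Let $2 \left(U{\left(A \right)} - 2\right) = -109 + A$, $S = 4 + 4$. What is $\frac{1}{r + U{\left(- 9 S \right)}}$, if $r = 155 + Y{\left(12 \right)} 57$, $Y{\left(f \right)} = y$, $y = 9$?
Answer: $\frac{2}{1159} \approx 0.0017256$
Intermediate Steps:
$S = 8$
$Y{\left(f \right)} = 9$
$U{\left(A \right)} = - \frac{105}{2} + \frac{A}{2}$ ($U{\left(A \right)} = 2 + \frac{-109 + A}{2} = 2 + \left(- \frac{109}{2} + \frac{A}{2}\right) = - \frac{105}{2} + \frac{A}{2}$)
$r = 668$ ($r = 155 + 9 \cdot 57 = 155 + 513 = 668$)
$\frac{1}{r + U{\left(- 9 S \right)}} = \frac{1}{668 - \left(\frac{105}{2} - \frac{\left(-9\right) 8}{2}\right)} = \frac{1}{668 + \left(- \frac{105}{2} + \frac{1}{2} \left(-72\right)\right)} = \frac{1}{668 - \frac{177}{2}} = \frac{1}{\frac{1159}{2}} = \frac{2}{1159}$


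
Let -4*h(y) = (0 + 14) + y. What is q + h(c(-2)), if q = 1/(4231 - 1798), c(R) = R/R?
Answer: -36491/9732 ≈ -3.7496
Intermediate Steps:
c(R) = 1
h(y) = -7/2 - y/4 (h(y) = -((0 + 14) + y)/4 = -(14 + y)/4 = -7/2 - y/4)
q = 1/2433 ≈ 0.00041102
q + h(c(-2)) = 1/2433 + (-7/2 - ¼*1) = 1/2433 + (-7/2 - ¼) = 1/2433 - 15/4 = -36491/9732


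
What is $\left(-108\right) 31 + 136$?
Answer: $-3212$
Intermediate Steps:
$\left(-108\right) 31 + 136 = -3348 + 136 = -3212$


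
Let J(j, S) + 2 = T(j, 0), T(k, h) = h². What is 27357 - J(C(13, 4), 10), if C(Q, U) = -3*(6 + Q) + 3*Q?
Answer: 27359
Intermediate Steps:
C(Q, U) = -18 (C(Q, U) = (-18 - 3*Q) + 3*Q = -18)
J(j, S) = -2 (J(j, S) = -2 + 0² = -2 + 0 = -2)
27357 - J(C(13, 4), 10) = 27357 - 1*(-2) = 27357 + 2 = 27359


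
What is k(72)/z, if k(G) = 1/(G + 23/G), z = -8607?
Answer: -24/14938883 ≈ -1.6065e-6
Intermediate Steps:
k(72)/z = (72/(23 + 72**2))/(-8607) = (72/(23 + 5184))*(-1/8607) = (72/5207)*(-1/8607) = -24/14938883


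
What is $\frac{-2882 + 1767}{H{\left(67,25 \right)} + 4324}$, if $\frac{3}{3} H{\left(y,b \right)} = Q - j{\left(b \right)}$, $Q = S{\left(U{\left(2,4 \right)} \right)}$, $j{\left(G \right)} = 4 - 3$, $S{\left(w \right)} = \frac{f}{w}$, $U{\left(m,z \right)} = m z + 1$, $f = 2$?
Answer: $- \frac{10035}{38909} \approx -0.25791$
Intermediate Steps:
$U{\left(m,z \right)} = 1 + m z$
$S{\left(w \right)} = \frac{2}{w}$
$j{\left(G \right)} = 1$
$Q = \frac{2}{9}$ ($Q = \frac{2}{1 + 2 \cdot 4} = \frac{2}{1 + 8} = \frac{2}{9} \approx 0.22222$)
$H{\left(y,b \right)} = - \frac{7}{9}$ ($H{\left(y,b \right)} = \frac{2}{9} - 1 = - \frac{7}{9}$)
$\frac{-2882 + 1767}{H{\left(67,25 \right)} + 4324} = \frac{-2882 + 1767}{- \frac{7}{9} + 4324} = - \frac{1115}{\frac{38909}{9}} = \left(-1115\right) \frac{9}{38909} = - \frac{10035}{38909}$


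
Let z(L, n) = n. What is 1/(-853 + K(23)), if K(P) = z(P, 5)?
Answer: -1/848 ≈ -0.0011792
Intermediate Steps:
K(P) = 5
1/(-853 + K(23)) = 1/(-853 + 5) = 1/(-848) = -1/848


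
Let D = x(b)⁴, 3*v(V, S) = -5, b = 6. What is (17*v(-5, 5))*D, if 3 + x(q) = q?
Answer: -2295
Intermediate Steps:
v(V, S) = -5/3 (v(V, S) = (⅓)*(-5) = -5/3)
x(q) = -3 + q
D = 81 (D = (-3 + 6)⁴ = 3⁴ = 81)
(17*v(-5, 5))*D = (17*(-5/3))*81 = -85/3*81 = -2295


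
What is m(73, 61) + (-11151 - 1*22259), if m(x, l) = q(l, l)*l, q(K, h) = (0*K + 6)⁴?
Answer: 45646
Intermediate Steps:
q(K, h) = 1296 (q(K, h) = (0 + 6)⁴ = 6⁴ = 1296)
m(x, l) = 1296*l
m(73, 61) + (-11151 - 1*22259) = 1296*61 + (-11151 - 1*22259) = 79056 + (-11151 - 22259) = 79056 - 33410 = 45646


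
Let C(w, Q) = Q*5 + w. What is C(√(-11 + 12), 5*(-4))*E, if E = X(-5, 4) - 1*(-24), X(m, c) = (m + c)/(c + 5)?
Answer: -2365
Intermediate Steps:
X(m, c) = (c + m)/(5 + c)
C(w, Q) = w + 5*Q (C(w, Q) = 5*Q + w = w + 5*Q)
E = 215/9 (E = (4 - 5)/(5 + 4) - 1*(-24) = -1/9 + 24 = (⅑)*(-1) + 24 = -⅑ + 24 = 215/9 ≈ 23.889)
C(√(-11 + 12), 5*(-4))*E = (√(-11 + 12) + 5*(5*(-4)))*(215/9) = (√1 + 5*(-20))*(215/9) = (1 - 100)*(215/9) = -99*215/9 = -2365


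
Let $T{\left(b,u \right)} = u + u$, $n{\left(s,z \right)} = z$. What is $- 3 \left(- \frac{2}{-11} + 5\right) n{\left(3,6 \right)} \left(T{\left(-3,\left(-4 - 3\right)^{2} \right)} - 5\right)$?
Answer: $- \frac{95418}{11} \approx -8674.4$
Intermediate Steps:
$T{\left(b,u \right)} = 2 u$
$- 3 \left(- \frac{2}{-11} + 5\right) n{\left(3,6 \right)} \left(T{\left(-3,\left(-4 - 3\right)^{2} \right)} - 5\right) = - 3 \left(- \frac{2}{-11} + 5\right) 6 \left(2 \left(-4 - 3\right)^{2} - 5\right) = - 3 \left(\left(-2\right) \left(- \frac{1}{11}\right) + 5\right) 6 \left(2 \left(-7\right)^{2} - 5\right) = - 3 \left(\frac{2}{11} + 5\right) 6 \left(2 \cdot 49 - 5\right) = \left(-3\right) \frac{57}{11} \cdot 6 \left(98 - 5\right) = - \frac{171 \cdot 6 \cdot 93}{11} = \left(- \frac{171}{11}\right) 558 = - \frac{95418}{11}$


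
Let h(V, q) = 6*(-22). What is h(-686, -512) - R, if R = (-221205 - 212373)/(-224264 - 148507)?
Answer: -16546450/124257 ≈ -133.16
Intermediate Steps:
h(V, q) = -132
R = 144526/124257 (R = -433578/(-372771) = -433578*(-1/372771) = 144526/124257 ≈ 1.1631)
h(-686, -512) - R = -132 - 1*144526/124257 = -132 - 144526/124257 = -16546450/124257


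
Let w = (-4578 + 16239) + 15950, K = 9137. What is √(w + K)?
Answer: 2*√9187 ≈ 191.70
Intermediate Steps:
w = 27611 (w = 11661 + 15950 = 27611)
√(w + K) = √(27611 + 9137) = √36748 = 2*√9187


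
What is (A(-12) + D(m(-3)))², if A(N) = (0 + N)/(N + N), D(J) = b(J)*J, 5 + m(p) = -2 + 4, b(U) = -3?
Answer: 361/4 ≈ 90.250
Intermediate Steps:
m(p) = -3 (m(p) = -5 + (-2 + 4) = -5 + 2 = -3)
D(J) = -3*J
A(N) = ½ (A(N) = N/((2*N)) = N*(1/(2*N)) = ½)
(A(-12) + D(m(-3)))² = (½ - 3*(-3))² = (½ + 9)² = (19/2)² = 361/4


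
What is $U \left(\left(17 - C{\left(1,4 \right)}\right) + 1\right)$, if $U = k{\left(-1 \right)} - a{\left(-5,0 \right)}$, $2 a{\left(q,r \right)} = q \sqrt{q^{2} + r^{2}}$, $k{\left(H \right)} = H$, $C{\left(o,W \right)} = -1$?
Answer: $\frac{437}{2} \approx 218.5$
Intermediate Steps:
$a{\left(q,r \right)} = \frac{q \sqrt{q^{2} + r^{2}}}{2}$
$U = \frac{23}{2}$ ($U = -1 - \frac{1}{2} \left(-5\right) \sqrt{\left(-5\right)^{2} + 0^{2}} = -1 - \frac{1}{2} \left(-5\right) \sqrt{25 + 0} = -1 - \frac{1}{2} \left(-5\right) \sqrt{25} = -1 - \frac{1}{2} \left(-5\right) 5 = -1 - - \frac{25}{2} = -1 + \frac{25}{2} = \frac{23}{2} \approx 11.5$)
$U \left(\left(17 - C{\left(1,4 \right)}\right) + 1\right) = \frac{23 \left(\left(17 - -1\right) + 1\right)}{2} = \frac{23 \left(\left(17 + 1\right) + 1\right)}{2} = \frac{23 \left(18 + 1\right)}{2} = \frac{23}{2} \cdot 19 = \frac{437}{2}$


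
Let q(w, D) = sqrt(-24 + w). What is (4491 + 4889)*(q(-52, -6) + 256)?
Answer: 2401280 + 18760*I*sqrt(19) ≈ 2.4013e+6 + 81773.0*I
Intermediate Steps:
(4491 + 4889)*(q(-52, -6) + 256) = (4491 + 4889)*(sqrt(-24 - 52) + 256) = 9380*(sqrt(-76) + 256) = 9380*(2*I*sqrt(19) + 256) = 9380*(256 + 2*I*sqrt(19)) = 2401280 + 18760*I*sqrt(19)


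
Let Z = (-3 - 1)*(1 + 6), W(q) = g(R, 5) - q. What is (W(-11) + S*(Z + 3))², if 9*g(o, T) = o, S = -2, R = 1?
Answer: 302500/81 ≈ 3734.6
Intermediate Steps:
g(o, T) = o/9
W(q) = ⅑ - q (W(q) = (⅑)*1 - q = ⅑ - q)
Z = -28 (Z = -4*7 = -28)
(W(-11) + S*(Z + 3))² = ((⅑ - 1*(-11)) - 2*(-28 + 3))² = ((⅑ + 11) - 2*(-25))² = (100/9 + 50)² = (550/9)² = 302500/81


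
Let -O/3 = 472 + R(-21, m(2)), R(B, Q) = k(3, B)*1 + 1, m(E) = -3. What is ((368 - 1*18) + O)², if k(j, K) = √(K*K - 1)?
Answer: 1146721 + 12828*√110 ≈ 1.2813e+6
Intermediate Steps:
k(j, K) = √(-1 + K²) (k(j, K) = √(K² - 1) = √(-1 + K²))
R(B, Q) = 1 + √(-1 + B²) (R(B, Q) = √(-1 + B²)*1 + 1 = √(-1 + B²) + 1 = 1 + √(-1 + B²))
O = -1419 - 6*√110 (O = -3*(472 + (1 + √(-1 + (-21)²))) = -3*(472 + (1 + √(-1 + 441))) = -3*(472 + (1 + √440)) = -3*(472 + (1 + 2*√110)) = -3*(473 + 2*√110) = -1419 - 6*√110 ≈ -1481.9)
((368 - 1*18) + O)² = ((368 - 1*18) + (-1419 - 6*√110))² = ((368 - 18) + (-1419 - 6*√110))² = (350 + (-1419 - 6*√110))² = (-1069 - 6*√110)²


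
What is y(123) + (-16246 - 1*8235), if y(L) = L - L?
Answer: -24481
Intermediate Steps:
y(L) = 0
y(123) + (-16246 - 1*8235) = 0 + (-16246 - 1*8235) = 0 + (-16246 - 8235) = 0 - 24481 = -24481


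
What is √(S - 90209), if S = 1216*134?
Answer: √72735 ≈ 269.69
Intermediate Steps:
S = 162944
√(S - 90209) = √(162944 - 90209) = √72735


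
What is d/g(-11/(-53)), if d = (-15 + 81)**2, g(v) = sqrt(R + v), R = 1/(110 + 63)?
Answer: 726*sqrt(4483641)/163 ≈ 9431.1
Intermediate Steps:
R = 1/173 ≈ 0.0057803
g(v) = sqrt(1/173 + v)
d = 4356 (d = 66**2 = 4356)
d/g(-11/(-53)) = 4356/((sqrt(173 + 29929*(-11/(-53)))/173)) = 4356/((sqrt(173 + 29929*(-11*(-1/53)))/173)) = 4356/((sqrt(173 + 29929*(11/53))/173)) = 4356/((sqrt(173 + 329219/53)/173)) = 4356/((sqrt(338388/53)/173)) = 4356/(((2*sqrt(4483641)/53)/173)) = 4356/((2*sqrt(4483641)/9169)) = 4356*(sqrt(4483641)/978) = 726*sqrt(4483641)/163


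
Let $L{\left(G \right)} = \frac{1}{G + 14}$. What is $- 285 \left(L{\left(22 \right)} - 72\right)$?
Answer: $\frac{246145}{12} \approx 20512.0$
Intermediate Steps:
$L{\left(G \right)} = \frac{1}{14 + G}$
$- 285 \left(L{\left(22 \right)} - 72\right) = - 285 \left(\frac{1}{14 + 22} - 72\right) = - 285 \left(\frac{1}{36} - 72\right) = \left(-285\right) \left(- \frac{2591}{36}\right) = \frac{246145}{12}$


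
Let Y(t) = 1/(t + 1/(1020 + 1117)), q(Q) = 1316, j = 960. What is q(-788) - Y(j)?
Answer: 2699799499/2051521 ≈ 1316.0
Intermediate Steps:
Y(t) = 1/(1/2137 + t) (Y(t) = 1/(t + 1/2137) = 1/(1/2137 + t))
q(-788) - Y(j) = 1316 - 2137/(1 + 2137*960) = 1316 - 2137/(1 + 2051520) = 1316 - 2137/2051521 = 2699799499/2051521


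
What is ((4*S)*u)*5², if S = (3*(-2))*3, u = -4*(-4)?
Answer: -28800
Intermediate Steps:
u = 16
S = -18 (S = -6*3 = -18)
((4*S)*u)*5² = ((4*(-18))*16)*5² = -72*16*25 = -1152*25 = -28800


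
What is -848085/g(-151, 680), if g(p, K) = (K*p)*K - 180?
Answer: 169617/13964516 ≈ 0.012146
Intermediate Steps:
g(p, K) = -180 + p*K² (g(p, K) = p*K² - 180 = -180 + p*K²)
-848085/g(-151, 680) = -848085/(-180 - 151*680²) = -848085/(-180 - 151*462400) = -848085/(-180 - 69822400) = -848085/(-69822580) = -848085*(-1/69822580) = 169617/13964516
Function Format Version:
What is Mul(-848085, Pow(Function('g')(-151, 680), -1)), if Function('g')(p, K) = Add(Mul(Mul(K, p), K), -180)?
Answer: Rational(169617, 13964516) ≈ 0.012146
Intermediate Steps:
Function('g')(p, K) = Add(-180, Mul(p, Pow(K, 2))) (Function('g')(p, K) = Add(Mul(p, Pow(K, 2)), -180) = Add(-180, Mul(p, Pow(K, 2))))
Mul(-848085, Pow(Function('g')(-151, 680), -1)) = Mul(-848085, Pow(Add(-180, Mul(-151, Pow(680, 2))), -1)) = Mul(-848085, Pow(Add(-180, Mul(-151, 462400)), -1)) = Mul(-848085, Pow(Add(-180, -69822400), -1)) = Mul(-848085, Pow(-69822580, -1)) = Mul(-848085, Rational(-1, 69822580)) = Rational(169617, 13964516)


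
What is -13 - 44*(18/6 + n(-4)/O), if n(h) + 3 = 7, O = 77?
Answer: -1031/7 ≈ -147.29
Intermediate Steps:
n(h) = 4 (n(h) = -3 + 7 = 4)
-13 - 44*(18/6 + n(-4)/O) = -13 - 44*(18/6 + 4/77) = -13 - 44*(18*(⅙) + 4*(1/77)) = -13 - 44*(3 + 4/77) = -13 - 44*235/77 = -13 - 940/7 = -1031/7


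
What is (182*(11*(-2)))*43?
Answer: -172172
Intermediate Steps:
(182*(11*(-2)))*43 = (182*(-22))*43 = -4004*43 = -172172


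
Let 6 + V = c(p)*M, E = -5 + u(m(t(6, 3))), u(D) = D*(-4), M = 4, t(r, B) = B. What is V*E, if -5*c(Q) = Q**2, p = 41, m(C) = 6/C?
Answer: 87802/5 ≈ 17560.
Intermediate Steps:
u(D) = -4*D
E = -13 (E = -5 - 24/3 = -5 - 4*2 = -5 - 8 = -13)
c(Q) = -Q**2/5
V = -6754/5 (V = -6 - 1/5*41**2*4 = -6 - 1/5*1681*4 = -6 - 1681/5*4 = -6 - 6724/5 = -6754/5 ≈ -1350.8)
V*E = -6754/5*(-13) = 87802/5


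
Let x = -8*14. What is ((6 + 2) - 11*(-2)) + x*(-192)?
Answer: 21534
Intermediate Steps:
x = -112
((6 + 2) - 11*(-2)) + x*(-192) = ((6 + 2) - 11*(-2)) - 112*(-192) = (8 + 22) + 21504 = 30 + 21504 = 21534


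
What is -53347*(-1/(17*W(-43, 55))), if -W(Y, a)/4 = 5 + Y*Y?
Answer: -53347/126072 ≈ -0.42315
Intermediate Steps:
W(Y, a) = -20 - 4*Y² (W(Y, a) = -4*(5 + Y*Y) = -4*(5 + Y²) = -20 - 4*Y²)
-53347*(-1/(17*W(-43, 55))) = -53347*(-1/(17*(-20 - 4*(-43)²))) = -53347*(-1/(17*(-20 - 4*1849))) = -53347*(-1/(17*(-20 - 7396))) = -53347/((-7416*(-17))) = -53347/126072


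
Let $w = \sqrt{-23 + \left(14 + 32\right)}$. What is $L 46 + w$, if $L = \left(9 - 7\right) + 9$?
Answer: $506 + \sqrt{23} \approx 510.8$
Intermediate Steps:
$L = 11$ ($L = 2 + 9 = 11$)
$w = \sqrt{23}$ ($w = \sqrt{-23 + 46} = \sqrt{23} \approx 4.7958$)
$L 46 + w = 11 \cdot 46 + \sqrt{23} = 506 + \sqrt{23}$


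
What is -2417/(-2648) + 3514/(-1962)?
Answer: -2281459/2597688 ≈ -0.87827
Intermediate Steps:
-2417/(-2648) + 3514/(-1962) = -2417*(-1/2648) + 3514*(-1/1962) = 2417/2648 - 1757/981 = -2281459/2597688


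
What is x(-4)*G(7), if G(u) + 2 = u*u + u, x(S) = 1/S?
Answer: -27/2 ≈ -13.500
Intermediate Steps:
G(u) = -2 + u + u² (G(u) = -2 + (u*u + u) = -2 + (u² + u) = -2 + (u + u²) = -2 + u + u²)
x(-4)*G(7) = (-2 + 7 + 7²)/(-4) = -(-2 + 7 + 49)/4 = -¼*54 = -27/2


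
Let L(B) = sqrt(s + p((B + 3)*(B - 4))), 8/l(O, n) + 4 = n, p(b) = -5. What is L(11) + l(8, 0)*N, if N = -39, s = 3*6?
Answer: 78 + sqrt(13) ≈ 81.606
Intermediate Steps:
s = 18
l(O, n) = 8/(-4 + n)
L(B) = sqrt(13) (L(B) = sqrt(18 - 5) = sqrt(13))
L(11) + l(8, 0)*N = sqrt(13) + (8/(-4 + 0))*(-39) = sqrt(13) + (8/(-4))*(-39) = sqrt(13) + (8*(-1/4))*(-39) = sqrt(13) - 2*(-39) = sqrt(13) + 78 = 78 + sqrt(13)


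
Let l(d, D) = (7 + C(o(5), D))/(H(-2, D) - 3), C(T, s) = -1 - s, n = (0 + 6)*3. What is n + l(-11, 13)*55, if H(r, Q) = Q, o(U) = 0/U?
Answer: -41/2 ≈ -20.500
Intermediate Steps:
o(U) = 0
n = 18 (n = 6*3 = 18)
l(d, D) = (6 - D)/(-3 + D) (l(d, D) = (7 + (-1 - D))/(D - 3) = (6 - D)/(-3 + D))
n + l(-11, 13)*55 = 18 + ((6 - 1*13)/(-3 + 13))*55 = 18 + ((6 - 13)/10)*55 = 18 + ((1/10)*(-7))*55 = 18 - 7/10*55 = 18 - 77/2 = -41/2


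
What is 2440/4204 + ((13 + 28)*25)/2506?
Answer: 2605935/2633806 ≈ 0.98942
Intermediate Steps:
2440/4204 + ((13 + 28)*25)/2506 = 2440*(1/4204) + (41*25)*(1/2506) = 610/1051 + 1025*(1/2506) = 610/1051 + 1025/2506 = 2605935/2633806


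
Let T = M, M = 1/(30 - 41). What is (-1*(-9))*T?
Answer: -9/11 ≈ -0.81818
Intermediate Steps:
M = -1/11 (M = 1/(-11) = -1/11 ≈ -0.090909)
T = -1/11 ≈ -0.090909
(-1*(-9))*T = -1*(-9)*(-1/11) = 9*(-1/11) = -9/11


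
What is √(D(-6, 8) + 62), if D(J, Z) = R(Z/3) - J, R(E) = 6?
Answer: √74 ≈ 8.6023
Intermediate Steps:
D(J, Z) = 6 - J
√(D(-6, 8) + 62) = √((6 - 1*(-6)) + 62) = √((6 + 6) + 62) = √(12 + 62) = √74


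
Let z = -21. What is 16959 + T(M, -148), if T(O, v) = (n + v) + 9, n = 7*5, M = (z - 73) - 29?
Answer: 16855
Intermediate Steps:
M = -123 (M = (-21 - 73) - 29 = -94 - 29 = -123)
n = 35
T(O, v) = 44 + v (T(O, v) = (35 + v) + 9 = 44 + v)
16959 + T(M, -148) = 16959 + (44 - 148) = 16959 - 104 = 16855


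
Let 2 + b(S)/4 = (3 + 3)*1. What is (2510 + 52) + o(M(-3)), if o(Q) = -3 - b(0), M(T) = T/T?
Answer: 2543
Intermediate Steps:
b(S) = 16 (b(S) = -8 + 4*((3 + 3)*1) = -8 + 4*(6*1) = -8 + 4*6 = -8 + 24 = 16)
M(T) = 1
o(Q) = -19 (o(Q) = -3 - 1*16 = -3 - 16 = -19)
(2510 + 52) + o(M(-3)) = (2510 + 52) - 19 = 2562 - 19 = 2543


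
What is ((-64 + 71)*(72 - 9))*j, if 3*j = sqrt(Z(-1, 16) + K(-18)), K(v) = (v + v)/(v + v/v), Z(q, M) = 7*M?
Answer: 294*sqrt(8245)/17 ≈ 1570.3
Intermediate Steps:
K(v) = 2*v/(1 + v) (K(v) = (2*v)/(v + 1) = (2*v)/(1 + v) = 2*v/(1 + v))
j = 2*sqrt(8245)/51 (j = sqrt(7*16 + 2*(-18)/(1 - 18))/3 = sqrt(112 + 2*(-18)/(-17))/3 = sqrt(112 + 2*(-18)*(-1/17))/3 = sqrt(112 + 36/17)/3 = sqrt(1940/17)/3 = (2*sqrt(8245)/17)/3 = 2*sqrt(8245)/51 ≈ 3.5609)
((-64 + 71)*(72 - 9))*j = ((-64 + 71)*(72 - 9))*(2*sqrt(8245)/51) = (7*63)*(2*sqrt(8245)/51) = 441*(2*sqrt(8245)/51) = 294*sqrt(8245)/17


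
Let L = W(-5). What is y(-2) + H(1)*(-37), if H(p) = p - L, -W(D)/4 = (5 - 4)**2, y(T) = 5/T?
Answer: -375/2 ≈ -187.50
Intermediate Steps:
W(D) = -4 (W(D) = -4*(5 - 4)**2 = -4*1**2 = -4*1 = -4)
L = -4
H(p) = 4 + p (H(p) = p - 1*(-4) = p + 4 = 4 + p)
y(-2) + H(1)*(-37) = 5/(-2) + (4 + 1)*(-37) = 5*(-1/2) + 5*(-37) = -5/2 - 185 = -375/2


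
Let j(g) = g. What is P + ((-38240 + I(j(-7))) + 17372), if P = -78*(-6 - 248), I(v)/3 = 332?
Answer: -60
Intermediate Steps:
I(v) = 996 (I(v) = 3*332 = 996)
P = 19812 (P = -78*(-254) = 19812)
P + ((-38240 + I(j(-7))) + 17372) = 19812 + ((-38240 + 996) + 17372) = 19812 + (-37244 + 17372) = 19812 - 19872 = -60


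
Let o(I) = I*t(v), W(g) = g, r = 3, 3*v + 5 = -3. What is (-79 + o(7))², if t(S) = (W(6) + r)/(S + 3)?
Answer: 12100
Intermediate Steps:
v = -8/3 (v = -5/3 + (⅓)*(-3) = -5/3 - 1 = -8/3 ≈ -2.6667)
t(S) = 9/(3 + S) (t(S) = (6 + 3)/(S + 3) = 9/(3 + S))
o(I) = 27*I (o(I) = I*(9/(3 - 8/3)) = I*(9/(⅓)) = I*(9*3) = I*27 = 27*I)
(-79 + o(7))² = (-79 + 27*7)² = (-79 + 189)² = 110² = 12100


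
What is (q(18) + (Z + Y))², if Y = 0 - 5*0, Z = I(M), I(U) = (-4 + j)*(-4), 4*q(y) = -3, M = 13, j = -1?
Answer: 5929/16 ≈ 370.56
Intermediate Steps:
q(y) = -¾ (q(y) = (¼)*(-3) = -¾)
I(U) = 20 (I(U) = (-4 - 1)*(-4) = -5*(-4) = 20)
Z = 20
Y = 0 (Y = 0 + 0 = 0)
(q(18) + (Z + Y))² = (-¾ + (20 + 0))² = (-¾ + 20)² = (77/4)² = 5929/16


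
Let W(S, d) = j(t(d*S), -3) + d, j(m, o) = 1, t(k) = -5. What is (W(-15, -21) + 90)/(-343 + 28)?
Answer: -2/9 ≈ -0.22222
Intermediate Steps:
W(S, d) = 1 + d
(W(-15, -21) + 90)/(-343 + 28) = ((1 - 21) + 90)/(-343 + 28) = (-20 + 90)/(-315) = -1/315*70 = -2/9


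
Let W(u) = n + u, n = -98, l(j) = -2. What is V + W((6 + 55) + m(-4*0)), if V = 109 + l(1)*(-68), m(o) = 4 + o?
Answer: 212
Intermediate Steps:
V = 245 (V = 109 - 2*(-68) = 109 + 136 = 245)
W(u) = -98 + u
V + W((6 + 55) + m(-4*0)) = 245 + (-98 + ((6 + 55) + (4 - 4*0))) = 245 + (-98 + (61 + (4 + 0))) = 245 + (-98 + (61 + 4)) = 245 + (-98 + 65) = 245 - 33 = 212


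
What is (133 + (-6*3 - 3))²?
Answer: 12544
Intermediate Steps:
(133 + (-6*3 - 3))² = (133 + (-18 - 3))² = (133 - 21)² = 112² = 12544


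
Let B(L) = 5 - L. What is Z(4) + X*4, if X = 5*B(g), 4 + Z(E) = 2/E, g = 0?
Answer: 193/2 ≈ 96.500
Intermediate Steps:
Z(E) = -4 + 2/E
X = 25 (X = 5*(5 - 1*0) = 5*(5 + 0) = 5*5 = 25)
Z(4) + X*4 = (-4 + 2/4) + 25*4 = (-4 + 2*(1/4)) + 100 = (-4 + 1/2) + 100 = -7/2 + 100 = 193/2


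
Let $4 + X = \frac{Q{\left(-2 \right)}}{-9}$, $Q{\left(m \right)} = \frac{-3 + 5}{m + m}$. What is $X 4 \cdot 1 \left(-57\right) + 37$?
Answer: $\frac{2809}{3} \approx 936.33$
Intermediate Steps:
$Q{\left(m \right)} = \frac{1}{m}$ ($Q{\left(m \right)} = \frac{2}{2 m} = 2 \frac{1}{2 m} = \frac{1}{m}$)
$X = - \frac{71}{18}$ ($X = -4 + \frac{1}{\left(-2\right) \left(-9\right)} = -4 - - \frac{1}{18} = -4 + \frac{1}{18} = - \frac{71}{18} \approx -3.9444$)
$X 4 \cdot 1 \left(-57\right) + 37 = - \frac{71 \cdot 4 \cdot 1}{18} \left(-57\right) + 37 = \left(- \frac{71}{18}\right) 4 \left(-57\right) + 37 = \left(- \frac{142}{9}\right) \left(-57\right) + 37 = \frac{2698}{3} + 37 = \frac{2809}{3}$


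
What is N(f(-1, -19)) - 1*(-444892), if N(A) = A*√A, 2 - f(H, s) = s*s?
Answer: 444892 - 359*I*√359 ≈ 4.4489e+5 - 6802.1*I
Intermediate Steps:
f(H, s) = 2 - s² (f(H, s) = 2 - s*s = 2 - s²)
N(A) = A^(3/2)
N(f(-1, -19)) - 1*(-444892) = (2 - 1*(-19)²)^(3/2) - 1*(-444892) = (2 - 1*361)^(3/2) + 444892 = (2 - 361)^(3/2) + 444892 = (-359)^(3/2) + 444892 = -359*I*√359 + 444892 = 444892 - 359*I*√359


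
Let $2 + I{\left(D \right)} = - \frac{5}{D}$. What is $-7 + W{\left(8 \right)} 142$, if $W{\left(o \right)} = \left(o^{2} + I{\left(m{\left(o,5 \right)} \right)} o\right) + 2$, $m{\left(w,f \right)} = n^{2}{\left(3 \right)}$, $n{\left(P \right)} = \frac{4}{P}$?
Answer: $3898$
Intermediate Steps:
$m{\left(w,f \right)} = \frac{16}{9}$ ($m{\left(w,f \right)} = \left(\frac{4}{3}\right)^{2} = \frac{16}{9}$)
$I{\left(D \right)} = -2 - \frac{5}{D}$
$W{\left(o \right)} = 2 + o^{2} - \frac{77 o}{16}$ ($W{\left(o \right)} = \left(o^{2} + \left(-2 - \frac{5}{\frac{16}{9}}\right) o\right) + 2 = \left(o^{2} + \left(-2 - \frac{45}{16}\right) o\right) + 2 = \left(o^{2} - \frac{77 o}{16}\right) + 2 = 2 + o^{2} - \frac{77 o}{16}$)
$-7 + W{\left(8 \right)} 142 = -7 + \left(2 + 8^{2} - \frac{77}{2}\right) 142 = -7 + \left(2 + 64 - \frac{77}{2}\right) 142 = -7 + \frac{55}{2} \cdot 142 = -7 + 3905 = 3898$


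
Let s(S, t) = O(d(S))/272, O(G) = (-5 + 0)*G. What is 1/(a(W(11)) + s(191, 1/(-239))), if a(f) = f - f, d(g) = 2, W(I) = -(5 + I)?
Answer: -136/5 ≈ -27.200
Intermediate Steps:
W(I) = -5 - I
O(G) = -5*G
a(f) = 0
s(S, t) = -5/136 (s(S, t) = -5*2/272 = -10*1/272 = -5/136)
1/(a(W(11)) + s(191, 1/(-239))) = 1/(0 - 5/136) = 1/(-5/136) = -136/5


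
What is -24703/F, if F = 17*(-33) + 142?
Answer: 24703/419 ≈ 58.957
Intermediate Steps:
F = -419 (F = -561 + 142 = -419)
-24703/F = -24703/(-419) = -24703*(-1/419) = 24703/419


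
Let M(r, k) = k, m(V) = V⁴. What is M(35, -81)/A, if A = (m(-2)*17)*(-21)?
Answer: 27/1904 ≈ 0.014181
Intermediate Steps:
A = -5712 (A = ((-2)⁴*17)*(-21) = (16*17)*(-21) = 272*(-21) = -5712)
M(35, -81)/A = -81/(-5712) = -81*(-1/5712) = 27/1904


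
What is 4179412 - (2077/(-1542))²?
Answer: 9937651080839/2377764 ≈ 4.1794e+6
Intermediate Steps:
4179412 - (2077/(-1542))² = 4179412 - (2077*(-1/1542))² = 4179412 - (-2077/1542)² = 4179412 - 1*4313929/2377764 = 4179412 - 4313929/2377764 = 9937651080839/2377764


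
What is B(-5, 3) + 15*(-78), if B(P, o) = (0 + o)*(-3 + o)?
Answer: -1170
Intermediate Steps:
B(P, o) = o*(-3 + o)
B(-5, 3) + 15*(-78) = 3*(-3 + 3) + 15*(-78) = 3*0 - 1170 = 0 - 1170 = -1170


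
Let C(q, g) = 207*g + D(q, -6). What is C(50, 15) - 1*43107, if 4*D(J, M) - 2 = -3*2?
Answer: -40003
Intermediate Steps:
D(J, M) = -1 (D(J, M) = 1/2 + (-3*2)/4 = 1/2 + (1/4)*(-6) = 1/2 - 3/2 = -1)
C(q, g) = -1 + 207*g (C(q, g) = 207*g - 1 = -1 + 207*g)
C(50, 15) - 1*43107 = (-1 + 207*15) - 1*43107 = (-1 + 3105) - 43107 = 3104 - 43107 = -40003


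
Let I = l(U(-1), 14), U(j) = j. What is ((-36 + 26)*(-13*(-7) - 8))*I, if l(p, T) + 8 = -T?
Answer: 18260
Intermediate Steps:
l(p, T) = -8 - T
I = -22 (I = -8 - 1*14 = -8 - 14 = -22)
((-36 + 26)*(-13*(-7) - 8))*I = ((-36 + 26)*(-13*(-7) - 8))*(-22) = -10*(91 - 8)*(-22) = -10*83*(-22) = -830*(-22) = 18260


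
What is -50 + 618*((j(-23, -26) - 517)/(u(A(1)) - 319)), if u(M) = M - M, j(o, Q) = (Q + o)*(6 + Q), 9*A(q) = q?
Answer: -302084/319 ≈ -946.97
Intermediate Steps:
A(q) = q/9
j(o, Q) = (6 + Q)*(Q + o)
u(M) = 0
-50 + 618*((j(-23, -26) - 517)/(u(A(1)) - 319)) = -50 + 618*((((-26)**2 + 6*(-26) + 6*(-23) - 26*(-23)) - 517)/(0 - 319)) = -50 + 618*(((676 - 156 - 138 + 598) - 517)/(-319)) = -50 + 618*((980 - 517)*(-1/319)) = -50 + 618*(463*(-1/319)) = -50 + 618*(-463/319) = -50 - 286134/319 = -302084/319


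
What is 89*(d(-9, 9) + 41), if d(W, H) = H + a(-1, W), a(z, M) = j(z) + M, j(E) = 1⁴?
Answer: 3738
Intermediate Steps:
j(E) = 1
a(z, M) = 1 + M
d(W, H) = 1 + H + W (d(W, H) = H + (1 + W) = 1 + H + W)
89*(d(-9, 9) + 41) = 89*((1 + 9 - 9) + 41) = 89*(1 + 41) = 89*42 = 3738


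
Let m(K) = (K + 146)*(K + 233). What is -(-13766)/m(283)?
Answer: 6883/110682 ≈ 0.062187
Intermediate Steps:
m(K) = (146 + K)*(233 + K)
-(-13766)/m(283) = -(-13766)/(34018 + 283² + 379*283) = -(-13766)/(34018 + 80089 + 107257) = -(-13766)/221364 = -1*(-6883/110682) = 6883/110682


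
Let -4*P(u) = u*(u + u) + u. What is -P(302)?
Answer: 91355/2 ≈ 45678.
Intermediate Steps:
P(u) = -u²/2 - u/4 (P(u) = -(u*(u + u) + u)/4 = -(u*(2*u) + u)/4 = -(2*u² + u)/4 = -(u + 2*u²)/4 = -u²/2 - u/4)
-P(302) = -(-1)*302*(1 + 2*302)/4 = -(-1)*302*(1 + 604)/4 = -(-1)*302*605/4 = -1*(-91355/2) = 91355/2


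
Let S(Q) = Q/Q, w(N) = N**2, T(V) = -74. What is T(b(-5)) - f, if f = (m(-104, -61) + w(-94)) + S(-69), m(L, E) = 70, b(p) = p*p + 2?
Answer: -8981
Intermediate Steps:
b(p) = 2 + p**2 (b(p) = p**2 + 2 = 2 + p**2)
S(Q) = 1
f = 8907 (f = (70 + (-94)**2) + 1 = (70 + 8836) + 1 = 8906 + 1 = 8907)
T(b(-5)) - f = -74 - 1*8907 = -74 - 8907 = -8981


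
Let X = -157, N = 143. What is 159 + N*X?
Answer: -22292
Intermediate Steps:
159 + N*X = 159 + 143*(-157) = 159 - 22451 = -22292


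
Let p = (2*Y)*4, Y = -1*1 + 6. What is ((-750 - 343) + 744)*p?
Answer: -13960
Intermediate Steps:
Y = 5 (Y = -1 + 6 = 5)
p = 40 (p = (2*5)*4 = 10*4 = 40)
((-750 - 343) + 744)*p = ((-750 - 343) + 744)*40 = (-1093 + 744)*40 = -349*40 = -13960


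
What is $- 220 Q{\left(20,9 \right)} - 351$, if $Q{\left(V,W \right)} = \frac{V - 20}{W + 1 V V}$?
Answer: $-351$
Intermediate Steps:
$Q{\left(V,W \right)} = \frac{-20 + V}{W + V^{2}}$ ($Q{\left(V,W \right)} = \frac{-20 + V}{W + V V} = \frac{-20 + V}{W + V^{2}}$)
$- 220 Q{\left(20,9 \right)} - 351 = - 220 \frac{-20 + 20}{9 + 20^{2}} - 351 = - 220 \frac{1}{9 + 400} \cdot 0 - 351 = - 220 \cdot \frac{1}{409} \cdot 0 - 351 = \left(-220\right) 0 - 351 = 0 - 351 = -351$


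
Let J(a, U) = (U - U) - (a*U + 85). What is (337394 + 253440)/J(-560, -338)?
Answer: -590834/189365 ≈ -3.1201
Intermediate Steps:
J(a, U) = -85 - U*a (J(a, U) = 0 - (U*a + 85) = 0 - (85 + U*a) = 0 + (-85 - U*a) = -85 - U*a)
(337394 + 253440)/J(-560, -338) = (337394 + 253440)/(-85 - 1*(-338)*(-560)) = 590834/(-85 - 189280) = 590834/(-189365) = 590834*(-1/189365) = -590834/189365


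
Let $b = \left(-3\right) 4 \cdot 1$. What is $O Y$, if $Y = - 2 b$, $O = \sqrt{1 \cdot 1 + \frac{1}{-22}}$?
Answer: $\frac{12 \sqrt{462}}{11} \approx 23.448$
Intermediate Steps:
$b = -12$ ($b = \left(-12\right) 1 = -12$)
$O = \frac{\sqrt{462}}{22}$ ($O = \sqrt{1 - \frac{1}{22}} = \sqrt{\frac{21}{22}} = \frac{\sqrt{462}}{22} \approx 0.97701$)
$Y = 24$ ($Y = \left(-2\right) \left(-12\right) = 24$)
$O Y = \frac{\sqrt{462}}{22} \cdot 24 = \frac{12 \sqrt{462}}{11}$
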